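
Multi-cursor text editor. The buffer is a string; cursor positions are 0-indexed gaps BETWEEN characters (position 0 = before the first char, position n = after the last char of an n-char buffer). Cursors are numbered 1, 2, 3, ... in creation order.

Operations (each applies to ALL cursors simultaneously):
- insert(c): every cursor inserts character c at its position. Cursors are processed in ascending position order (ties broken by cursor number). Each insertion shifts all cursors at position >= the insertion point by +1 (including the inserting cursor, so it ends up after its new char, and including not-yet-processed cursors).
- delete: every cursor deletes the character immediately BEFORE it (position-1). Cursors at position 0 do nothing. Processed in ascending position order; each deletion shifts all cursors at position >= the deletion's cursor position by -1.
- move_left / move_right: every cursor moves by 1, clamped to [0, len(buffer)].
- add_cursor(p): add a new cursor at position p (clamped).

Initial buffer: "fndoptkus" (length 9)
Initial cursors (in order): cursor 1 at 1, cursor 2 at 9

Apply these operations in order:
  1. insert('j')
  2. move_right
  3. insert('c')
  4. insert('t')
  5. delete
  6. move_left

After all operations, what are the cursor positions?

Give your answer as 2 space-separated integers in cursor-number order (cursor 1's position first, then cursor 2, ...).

After op 1 (insert('j')): buffer="fjndoptkusj" (len 11), cursors c1@2 c2@11, authorship .1........2
After op 2 (move_right): buffer="fjndoptkusj" (len 11), cursors c1@3 c2@11, authorship .1........2
After op 3 (insert('c')): buffer="fjncdoptkusjc" (len 13), cursors c1@4 c2@13, authorship .1.1.......22
After op 4 (insert('t')): buffer="fjnctdoptkusjct" (len 15), cursors c1@5 c2@15, authorship .1.11.......222
After op 5 (delete): buffer="fjncdoptkusjc" (len 13), cursors c1@4 c2@13, authorship .1.1.......22
After op 6 (move_left): buffer="fjncdoptkusjc" (len 13), cursors c1@3 c2@12, authorship .1.1.......22

Answer: 3 12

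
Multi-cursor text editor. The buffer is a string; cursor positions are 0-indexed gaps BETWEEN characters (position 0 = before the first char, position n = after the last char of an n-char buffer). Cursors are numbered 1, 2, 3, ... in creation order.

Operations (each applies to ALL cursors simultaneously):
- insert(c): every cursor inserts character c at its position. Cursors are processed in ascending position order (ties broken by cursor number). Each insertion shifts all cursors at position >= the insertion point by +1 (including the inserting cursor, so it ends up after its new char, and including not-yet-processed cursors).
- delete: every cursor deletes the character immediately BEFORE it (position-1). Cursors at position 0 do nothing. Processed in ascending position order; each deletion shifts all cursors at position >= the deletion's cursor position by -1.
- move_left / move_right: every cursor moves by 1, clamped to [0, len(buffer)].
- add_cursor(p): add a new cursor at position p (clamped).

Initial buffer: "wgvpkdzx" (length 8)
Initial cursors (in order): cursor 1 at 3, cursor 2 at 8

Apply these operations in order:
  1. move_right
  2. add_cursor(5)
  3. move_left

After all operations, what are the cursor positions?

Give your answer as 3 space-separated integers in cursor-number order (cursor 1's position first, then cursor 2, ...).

Answer: 3 7 4

Derivation:
After op 1 (move_right): buffer="wgvpkdzx" (len 8), cursors c1@4 c2@8, authorship ........
After op 2 (add_cursor(5)): buffer="wgvpkdzx" (len 8), cursors c1@4 c3@5 c2@8, authorship ........
After op 3 (move_left): buffer="wgvpkdzx" (len 8), cursors c1@3 c3@4 c2@7, authorship ........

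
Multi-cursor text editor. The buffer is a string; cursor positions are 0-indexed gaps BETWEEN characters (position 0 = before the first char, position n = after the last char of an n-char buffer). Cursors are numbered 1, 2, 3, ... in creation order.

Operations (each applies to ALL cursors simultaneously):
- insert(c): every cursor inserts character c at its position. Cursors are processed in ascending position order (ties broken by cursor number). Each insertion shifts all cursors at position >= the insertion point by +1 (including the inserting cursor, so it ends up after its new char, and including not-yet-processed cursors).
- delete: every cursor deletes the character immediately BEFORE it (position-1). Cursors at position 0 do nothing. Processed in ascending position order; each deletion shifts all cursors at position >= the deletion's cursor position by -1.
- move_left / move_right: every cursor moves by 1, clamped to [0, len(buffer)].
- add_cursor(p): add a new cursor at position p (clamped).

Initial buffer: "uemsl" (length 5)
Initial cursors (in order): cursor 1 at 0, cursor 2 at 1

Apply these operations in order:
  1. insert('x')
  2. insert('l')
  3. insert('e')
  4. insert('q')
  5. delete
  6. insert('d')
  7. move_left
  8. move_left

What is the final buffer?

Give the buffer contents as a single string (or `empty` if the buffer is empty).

After op 1 (insert('x')): buffer="xuxemsl" (len 7), cursors c1@1 c2@3, authorship 1.2....
After op 2 (insert('l')): buffer="xluxlemsl" (len 9), cursors c1@2 c2@5, authorship 11.22....
After op 3 (insert('e')): buffer="xleuxleemsl" (len 11), cursors c1@3 c2@7, authorship 111.222....
After op 4 (insert('q')): buffer="xlequxleqemsl" (len 13), cursors c1@4 c2@9, authorship 1111.2222....
After op 5 (delete): buffer="xleuxleemsl" (len 11), cursors c1@3 c2@7, authorship 111.222....
After op 6 (insert('d')): buffer="xleduxledemsl" (len 13), cursors c1@4 c2@9, authorship 1111.2222....
After op 7 (move_left): buffer="xleduxledemsl" (len 13), cursors c1@3 c2@8, authorship 1111.2222....
After op 8 (move_left): buffer="xleduxledemsl" (len 13), cursors c1@2 c2@7, authorship 1111.2222....

Answer: xleduxledemsl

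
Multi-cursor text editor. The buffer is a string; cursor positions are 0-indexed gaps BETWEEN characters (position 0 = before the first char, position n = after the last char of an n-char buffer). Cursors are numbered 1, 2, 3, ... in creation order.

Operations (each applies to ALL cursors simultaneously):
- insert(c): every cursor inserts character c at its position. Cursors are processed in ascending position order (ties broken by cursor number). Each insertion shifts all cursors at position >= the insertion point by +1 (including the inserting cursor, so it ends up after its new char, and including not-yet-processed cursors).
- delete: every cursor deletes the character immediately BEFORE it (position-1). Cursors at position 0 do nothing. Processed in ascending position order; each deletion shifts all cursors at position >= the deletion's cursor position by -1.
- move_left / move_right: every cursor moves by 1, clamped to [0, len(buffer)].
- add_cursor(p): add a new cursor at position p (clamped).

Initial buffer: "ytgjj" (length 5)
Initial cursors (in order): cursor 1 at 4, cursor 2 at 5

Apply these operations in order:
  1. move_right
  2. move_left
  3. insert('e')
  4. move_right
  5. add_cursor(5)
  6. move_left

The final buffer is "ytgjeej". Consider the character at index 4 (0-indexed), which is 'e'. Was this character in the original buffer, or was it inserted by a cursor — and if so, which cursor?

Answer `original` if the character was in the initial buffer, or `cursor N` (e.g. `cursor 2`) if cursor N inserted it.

Answer: cursor 1

Derivation:
After op 1 (move_right): buffer="ytgjj" (len 5), cursors c1@5 c2@5, authorship .....
After op 2 (move_left): buffer="ytgjj" (len 5), cursors c1@4 c2@4, authorship .....
After op 3 (insert('e')): buffer="ytgjeej" (len 7), cursors c1@6 c2@6, authorship ....12.
After op 4 (move_right): buffer="ytgjeej" (len 7), cursors c1@7 c2@7, authorship ....12.
After op 5 (add_cursor(5)): buffer="ytgjeej" (len 7), cursors c3@5 c1@7 c2@7, authorship ....12.
After op 6 (move_left): buffer="ytgjeej" (len 7), cursors c3@4 c1@6 c2@6, authorship ....12.
Authorship (.=original, N=cursor N): . . . . 1 2 .
Index 4: author = 1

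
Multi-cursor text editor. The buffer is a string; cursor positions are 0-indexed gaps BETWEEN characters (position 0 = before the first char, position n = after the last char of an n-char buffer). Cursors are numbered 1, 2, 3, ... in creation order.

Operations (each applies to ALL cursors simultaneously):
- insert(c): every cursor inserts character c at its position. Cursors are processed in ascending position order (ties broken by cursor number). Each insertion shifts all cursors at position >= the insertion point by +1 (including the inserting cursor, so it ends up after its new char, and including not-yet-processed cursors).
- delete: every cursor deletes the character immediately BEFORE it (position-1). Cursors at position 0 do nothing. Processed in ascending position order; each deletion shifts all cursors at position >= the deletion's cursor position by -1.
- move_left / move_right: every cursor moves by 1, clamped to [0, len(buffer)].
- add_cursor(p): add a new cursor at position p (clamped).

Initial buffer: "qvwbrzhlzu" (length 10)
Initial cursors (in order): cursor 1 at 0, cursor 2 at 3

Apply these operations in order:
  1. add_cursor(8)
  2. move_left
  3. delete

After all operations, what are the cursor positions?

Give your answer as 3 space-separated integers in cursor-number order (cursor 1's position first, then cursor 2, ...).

After op 1 (add_cursor(8)): buffer="qvwbrzhlzu" (len 10), cursors c1@0 c2@3 c3@8, authorship ..........
After op 2 (move_left): buffer="qvwbrzhlzu" (len 10), cursors c1@0 c2@2 c3@7, authorship ..........
After op 3 (delete): buffer="qwbrzlzu" (len 8), cursors c1@0 c2@1 c3@5, authorship ........

Answer: 0 1 5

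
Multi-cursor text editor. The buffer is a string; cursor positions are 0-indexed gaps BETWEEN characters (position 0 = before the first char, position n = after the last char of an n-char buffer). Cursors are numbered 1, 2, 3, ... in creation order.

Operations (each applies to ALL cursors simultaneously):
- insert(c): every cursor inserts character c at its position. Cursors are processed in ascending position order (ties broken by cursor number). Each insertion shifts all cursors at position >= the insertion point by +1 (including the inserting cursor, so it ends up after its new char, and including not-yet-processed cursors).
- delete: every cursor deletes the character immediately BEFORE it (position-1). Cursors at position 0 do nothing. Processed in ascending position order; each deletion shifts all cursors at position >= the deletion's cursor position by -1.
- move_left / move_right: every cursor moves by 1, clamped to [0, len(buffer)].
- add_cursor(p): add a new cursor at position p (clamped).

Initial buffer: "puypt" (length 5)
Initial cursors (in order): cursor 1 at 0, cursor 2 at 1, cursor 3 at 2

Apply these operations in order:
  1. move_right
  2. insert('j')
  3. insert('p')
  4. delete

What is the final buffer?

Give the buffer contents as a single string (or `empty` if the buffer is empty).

After op 1 (move_right): buffer="puypt" (len 5), cursors c1@1 c2@2 c3@3, authorship .....
After op 2 (insert('j')): buffer="pjujyjpt" (len 8), cursors c1@2 c2@4 c3@6, authorship .1.2.3..
After op 3 (insert('p')): buffer="pjpujpyjppt" (len 11), cursors c1@3 c2@6 c3@9, authorship .11.22.33..
After op 4 (delete): buffer="pjujyjpt" (len 8), cursors c1@2 c2@4 c3@6, authorship .1.2.3..

Answer: pjujyjpt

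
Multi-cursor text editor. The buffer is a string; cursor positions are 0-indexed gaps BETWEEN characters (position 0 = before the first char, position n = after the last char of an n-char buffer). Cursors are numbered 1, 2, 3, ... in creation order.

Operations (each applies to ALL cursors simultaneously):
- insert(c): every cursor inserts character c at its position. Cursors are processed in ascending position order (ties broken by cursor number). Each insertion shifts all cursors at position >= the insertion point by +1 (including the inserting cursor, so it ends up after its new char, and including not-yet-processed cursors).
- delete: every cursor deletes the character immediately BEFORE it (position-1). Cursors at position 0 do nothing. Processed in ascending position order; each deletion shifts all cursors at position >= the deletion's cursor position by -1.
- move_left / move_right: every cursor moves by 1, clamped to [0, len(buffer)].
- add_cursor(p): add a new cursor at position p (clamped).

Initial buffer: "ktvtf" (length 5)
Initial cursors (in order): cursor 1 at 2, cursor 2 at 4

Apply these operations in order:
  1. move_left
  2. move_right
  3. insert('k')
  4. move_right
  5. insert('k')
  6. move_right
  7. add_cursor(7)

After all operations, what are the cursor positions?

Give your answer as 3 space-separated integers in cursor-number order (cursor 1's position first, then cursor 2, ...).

Answer: 6 9 7

Derivation:
After op 1 (move_left): buffer="ktvtf" (len 5), cursors c1@1 c2@3, authorship .....
After op 2 (move_right): buffer="ktvtf" (len 5), cursors c1@2 c2@4, authorship .....
After op 3 (insert('k')): buffer="ktkvtkf" (len 7), cursors c1@3 c2@6, authorship ..1..2.
After op 4 (move_right): buffer="ktkvtkf" (len 7), cursors c1@4 c2@7, authorship ..1..2.
After op 5 (insert('k')): buffer="ktkvktkfk" (len 9), cursors c1@5 c2@9, authorship ..1.1.2.2
After op 6 (move_right): buffer="ktkvktkfk" (len 9), cursors c1@6 c2@9, authorship ..1.1.2.2
After op 7 (add_cursor(7)): buffer="ktkvktkfk" (len 9), cursors c1@6 c3@7 c2@9, authorship ..1.1.2.2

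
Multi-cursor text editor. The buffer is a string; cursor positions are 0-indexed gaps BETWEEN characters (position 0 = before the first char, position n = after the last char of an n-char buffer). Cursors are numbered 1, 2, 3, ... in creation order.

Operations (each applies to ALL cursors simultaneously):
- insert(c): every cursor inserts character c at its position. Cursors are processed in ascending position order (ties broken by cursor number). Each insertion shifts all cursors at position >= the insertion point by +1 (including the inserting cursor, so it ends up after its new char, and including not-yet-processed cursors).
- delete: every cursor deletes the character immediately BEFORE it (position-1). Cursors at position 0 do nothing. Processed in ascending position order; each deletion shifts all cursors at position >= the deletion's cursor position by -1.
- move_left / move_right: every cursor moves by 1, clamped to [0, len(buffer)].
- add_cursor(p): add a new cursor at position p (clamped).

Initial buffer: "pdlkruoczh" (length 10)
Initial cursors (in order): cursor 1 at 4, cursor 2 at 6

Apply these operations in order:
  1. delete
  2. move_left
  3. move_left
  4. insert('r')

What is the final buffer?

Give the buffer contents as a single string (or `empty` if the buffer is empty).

After op 1 (delete): buffer="pdlroczh" (len 8), cursors c1@3 c2@4, authorship ........
After op 2 (move_left): buffer="pdlroczh" (len 8), cursors c1@2 c2@3, authorship ........
After op 3 (move_left): buffer="pdlroczh" (len 8), cursors c1@1 c2@2, authorship ........
After op 4 (insert('r')): buffer="prdrlroczh" (len 10), cursors c1@2 c2@4, authorship .1.2......

Answer: prdrlroczh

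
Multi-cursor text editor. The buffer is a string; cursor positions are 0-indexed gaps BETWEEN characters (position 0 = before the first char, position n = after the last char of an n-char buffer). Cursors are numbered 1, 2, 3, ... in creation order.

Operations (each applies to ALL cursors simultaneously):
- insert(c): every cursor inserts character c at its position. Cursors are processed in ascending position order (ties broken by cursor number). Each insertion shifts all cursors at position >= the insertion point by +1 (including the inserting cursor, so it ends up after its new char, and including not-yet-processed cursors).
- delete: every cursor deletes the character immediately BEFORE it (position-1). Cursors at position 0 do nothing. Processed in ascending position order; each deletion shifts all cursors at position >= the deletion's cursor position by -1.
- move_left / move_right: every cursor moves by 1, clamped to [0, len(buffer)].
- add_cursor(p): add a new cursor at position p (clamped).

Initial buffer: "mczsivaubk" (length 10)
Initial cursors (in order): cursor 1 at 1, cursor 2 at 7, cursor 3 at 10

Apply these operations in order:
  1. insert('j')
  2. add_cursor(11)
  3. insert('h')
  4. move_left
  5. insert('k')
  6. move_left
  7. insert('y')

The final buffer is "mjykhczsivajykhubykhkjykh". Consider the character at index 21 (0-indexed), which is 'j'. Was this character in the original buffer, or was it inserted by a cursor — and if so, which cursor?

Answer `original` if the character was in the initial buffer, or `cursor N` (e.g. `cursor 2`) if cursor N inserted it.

Answer: cursor 3

Derivation:
After op 1 (insert('j')): buffer="mjczsivajubkj" (len 13), cursors c1@2 c2@9 c3@13, authorship .1......2...3
After op 2 (add_cursor(11)): buffer="mjczsivajubkj" (len 13), cursors c1@2 c2@9 c4@11 c3@13, authorship .1......2...3
After op 3 (insert('h')): buffer="mjhczsivajhubhkjh" (len 17), cursors c1@3 c2@11 c4@14 c3@17, authorship .11......22..4.33
After op 4 (move_left): buffer="mjhczsivajhubhkjh" (len 17), cursors c1@2 c2@10 c4@13 c3@16, authorship .11......22..4.33
After op 5 (insert('k')): buffer="mjkhczsivajkhubkhkjkh" (len 21), cursors c1@3 c2@12 c4@16 c3@20, authorship .111......222..44.333
After op 6 (move_left): buffer="mjkhczsivajkhubkhkjkh" (len 21), cursors c1@2 c2@11 c4@15 c3@19, authorship .111......222..44.333
After op 7 (insert('y')): buffer="mjykhczsivajykhubykhkjykh" (len 25), cursors c1@3 c2@13 c4@18 c3@23, authorship .1111......2222..444.3333
Authorship (.=original, N=cursor N): . 1 1 1 1 . . . . . . 2 2 2 2 . . 4 4 4 . 3 3 3 3
Index 21: author = 3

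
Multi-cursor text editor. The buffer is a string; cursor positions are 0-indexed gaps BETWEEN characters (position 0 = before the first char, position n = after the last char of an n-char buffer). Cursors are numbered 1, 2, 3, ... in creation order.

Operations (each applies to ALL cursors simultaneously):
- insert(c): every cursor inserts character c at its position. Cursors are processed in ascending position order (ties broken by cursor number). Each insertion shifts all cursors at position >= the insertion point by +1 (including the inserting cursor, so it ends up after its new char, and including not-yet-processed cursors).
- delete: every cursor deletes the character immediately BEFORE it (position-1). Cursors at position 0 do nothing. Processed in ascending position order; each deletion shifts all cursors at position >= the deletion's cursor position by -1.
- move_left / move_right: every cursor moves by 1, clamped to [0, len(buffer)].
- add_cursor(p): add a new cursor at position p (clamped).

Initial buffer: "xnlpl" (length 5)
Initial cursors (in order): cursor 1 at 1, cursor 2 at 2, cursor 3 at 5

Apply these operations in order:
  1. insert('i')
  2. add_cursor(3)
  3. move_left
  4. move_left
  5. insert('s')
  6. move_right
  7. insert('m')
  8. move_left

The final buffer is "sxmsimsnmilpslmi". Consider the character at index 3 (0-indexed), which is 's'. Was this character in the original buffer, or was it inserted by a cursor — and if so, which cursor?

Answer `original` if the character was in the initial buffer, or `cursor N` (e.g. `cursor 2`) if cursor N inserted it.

Answer: cursor 4

Derivation:
After op 1 (insert('i')): buffer="xinilpli" (len 8), cursors c1@2 c2@4 c3@8, authorship .1.2...3
After op 2 (add_cursor(3)): buffer="xinilpli" (len 8), cursors c1@2 c4@3 c2@4 c3@8, authorship .1.2...3
After op 3 (move_left): buffer="xinilpli" (len 8), cursors c1@1 c4@2 c2@3 c3@7, authorship .1.2...3
After op 4 (move_left): buffer="xinilpli" (len 8), cursors c1@0 c4@1 c2@2 c3@6, authorship .1.2...3
After op 5 (insert('s')): buffer="sxsisnilpsli" (len 12), cursors c1@1 c4@3 c2@5 c3@10, authorship 1.412.2..3.3
After op 6 (move_right): buffer="sxsisnilpsli" (len 12), cursors c1@2 c4@4 c2@6 c3@11, authorship 1.412.2..3.3
After op 7 (insert('m')): buffer="sxmsimsnmilpslmi" (len 16), cursors c1@3 c4@6 c2@9 c3@15, authorship 1.14142.22..3.33
After op 8 (move_left): buffer="sxmsimsnmilpslmi" (len 16), cursors c1@2 c4@5 c2@8 c3@14, authorship 1.14142.22..3.33
Authorship (.=original, N=cursor N): 1 . 1 4 1 4 2 . 2 2 . . 3 . 3 3
Index 3: author = 4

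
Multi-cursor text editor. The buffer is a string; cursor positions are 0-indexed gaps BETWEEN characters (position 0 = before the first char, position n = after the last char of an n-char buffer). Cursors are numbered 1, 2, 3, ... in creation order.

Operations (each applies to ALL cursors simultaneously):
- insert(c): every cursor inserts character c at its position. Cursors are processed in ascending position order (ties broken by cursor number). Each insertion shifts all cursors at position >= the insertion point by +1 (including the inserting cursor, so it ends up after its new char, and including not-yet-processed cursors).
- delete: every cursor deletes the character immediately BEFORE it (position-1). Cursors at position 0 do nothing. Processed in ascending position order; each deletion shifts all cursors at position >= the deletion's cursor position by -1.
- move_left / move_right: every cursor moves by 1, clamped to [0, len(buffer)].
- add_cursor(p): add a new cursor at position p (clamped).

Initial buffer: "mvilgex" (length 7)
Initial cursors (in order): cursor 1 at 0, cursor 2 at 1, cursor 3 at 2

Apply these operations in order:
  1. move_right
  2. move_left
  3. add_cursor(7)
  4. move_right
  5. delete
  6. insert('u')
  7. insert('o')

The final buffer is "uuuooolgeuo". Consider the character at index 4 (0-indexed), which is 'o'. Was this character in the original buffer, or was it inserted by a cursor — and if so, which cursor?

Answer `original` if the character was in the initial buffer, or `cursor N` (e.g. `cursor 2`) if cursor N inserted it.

Answer: cursor 2

Derivation:
After op 1 (move_right): buffer="mvilgex" (len 7), cursors c1@1 c2@2 c3@3, authorship .......
After op 2 (move_left): buffer="mvilgex" (len 7), cursors c1@0 c2@1 c3@2, authorship .......
After op 3 (add_cursor(7)): buffer="mvilgex" (len 7), cursors c1@0 c2@1 c3@2 c4@7, authorship .......
After op 4 (move_right): buffer="mvilgex" (len 7), cursors c1@1 c2@2 c3@3 c4@7, authorship .......
After op 5 (delete): buffer="lge" (len 3), cursors c1@0 c2@0 c3@0 c4@3, authorship ...
After op 6 (insert('u')): buffer="uuulgeu" (len 7), cursors c1@3 c2@3 c3@3 c4@7, authorship 123...4
After op 7 (insert('o')): buffer="uuuooolgeuo" (len 11), cursors c1@6 c2@6 c3@6 c4@11, authorship 123123...44
Authorship (.=original, N=cursor N): 1 2 3 1 2 3 . . . 4 4
Index 4: author = 2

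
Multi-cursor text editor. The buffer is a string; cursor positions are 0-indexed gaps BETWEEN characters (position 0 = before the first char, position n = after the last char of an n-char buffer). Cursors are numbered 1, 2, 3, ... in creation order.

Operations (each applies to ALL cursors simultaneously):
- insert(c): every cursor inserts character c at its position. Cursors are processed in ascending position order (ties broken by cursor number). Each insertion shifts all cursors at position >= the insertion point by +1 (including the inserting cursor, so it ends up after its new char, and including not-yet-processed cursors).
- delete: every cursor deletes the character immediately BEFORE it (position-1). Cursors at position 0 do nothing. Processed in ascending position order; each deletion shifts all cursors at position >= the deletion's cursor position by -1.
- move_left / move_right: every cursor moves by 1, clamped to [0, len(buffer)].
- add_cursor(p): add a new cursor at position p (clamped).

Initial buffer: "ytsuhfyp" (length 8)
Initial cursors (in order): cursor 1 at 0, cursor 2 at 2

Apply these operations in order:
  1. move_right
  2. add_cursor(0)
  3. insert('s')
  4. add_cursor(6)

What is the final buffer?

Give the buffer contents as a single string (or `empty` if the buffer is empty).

After op 1 (move_right): buffer="ytsuhfyp" (len 8), cursors c1@1 c2@3, authorship ........
After op 2 (add_cursor(0)): buffer="ytsuhfyp" (len 8), cursors c3@0 c1@1 c2@3, authorship ........
After op 3 (insert('s')): buffer="systssuhfyp" (len 11), cursors c3@1 c1@3 c2@6, authorship 3.1..2.....
After op 4 (add_cursor(6)): buffer="systssuhfyp" (len 11), cursors c3@1 c1@3 c2@6 c4@6, authorship 3.1..2.....

Answer: systssuhfyp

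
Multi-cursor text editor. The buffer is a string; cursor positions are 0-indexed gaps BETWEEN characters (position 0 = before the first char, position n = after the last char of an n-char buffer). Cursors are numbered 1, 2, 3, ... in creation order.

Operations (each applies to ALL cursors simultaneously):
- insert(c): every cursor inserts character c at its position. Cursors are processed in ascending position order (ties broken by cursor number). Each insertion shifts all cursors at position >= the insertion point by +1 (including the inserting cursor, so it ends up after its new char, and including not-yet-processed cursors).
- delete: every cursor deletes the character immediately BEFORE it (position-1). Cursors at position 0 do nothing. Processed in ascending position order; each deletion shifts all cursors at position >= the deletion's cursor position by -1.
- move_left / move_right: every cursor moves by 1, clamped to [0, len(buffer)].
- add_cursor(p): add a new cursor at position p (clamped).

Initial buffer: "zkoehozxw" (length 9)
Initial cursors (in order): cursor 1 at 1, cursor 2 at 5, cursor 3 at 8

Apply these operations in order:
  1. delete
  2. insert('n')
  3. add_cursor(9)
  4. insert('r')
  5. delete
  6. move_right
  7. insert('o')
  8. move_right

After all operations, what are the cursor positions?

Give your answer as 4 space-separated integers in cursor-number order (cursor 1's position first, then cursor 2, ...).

Answer: 4 9 13 13

Derivation:
After op 1 (delete): buffer="koeozw" (len 6), cursors c1@0 c2@3 c3@5, authorship ......
After op 2 (insert('n')): buffer="nkoenoznw" (len 9), cursors c1@1 c2@5 c3@8, authorship 1...2..3.
After op 3 (add_cursor(9)): buffer="nkoenoznw" (len 9), cursors c1@1 c2@5 c3@8 c4@9, authorship 1...2..3.
After op 4 (insert('r')): buffer="nrkoenroznrwr" (len 13), cursors c1@2 c2@7 c3@11 c4@13, authorship 11...22..33.4
After op 5 (delete): buffer="nkoenoznw" (len 9), cursors c1@1 c2@5 c3@8 c4@9, authorship 1...2..3.
After op 6 (move_right): buffer="nkoenoznw" (len 9), cursors c1@2 c2@6 c3@9 c4@9, authorship 1...2..3.
After op 7 (insert('o')): buffer="nkooenooznwoo" (len 13), cursors c1@3 c2@8 c3@13 c4@13, authorship 1.1..2.2.3.34
After op 8 (move_right): buffer="nkooenooznwoo" (len 13), cursors c1@4 c2@9 c3@13 c4@13, authorship 1.1..2.2.3.34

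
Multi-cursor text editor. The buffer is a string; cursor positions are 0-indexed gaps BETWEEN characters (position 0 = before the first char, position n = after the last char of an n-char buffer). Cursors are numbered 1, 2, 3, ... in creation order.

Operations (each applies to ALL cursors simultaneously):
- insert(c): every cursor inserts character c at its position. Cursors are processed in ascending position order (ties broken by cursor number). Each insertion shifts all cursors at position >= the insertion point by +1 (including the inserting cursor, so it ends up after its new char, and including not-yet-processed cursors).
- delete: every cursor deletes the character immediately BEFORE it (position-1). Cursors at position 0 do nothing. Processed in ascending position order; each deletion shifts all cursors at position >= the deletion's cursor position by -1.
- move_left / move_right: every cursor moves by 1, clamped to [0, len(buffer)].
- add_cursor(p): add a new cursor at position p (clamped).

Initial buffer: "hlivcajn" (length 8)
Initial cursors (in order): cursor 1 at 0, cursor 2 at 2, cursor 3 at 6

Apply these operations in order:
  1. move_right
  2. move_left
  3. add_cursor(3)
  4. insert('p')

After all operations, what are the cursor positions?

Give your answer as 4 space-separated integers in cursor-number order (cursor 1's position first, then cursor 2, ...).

Answer: 1 4 10 6

Derivation:
After op 1 (move_right): buffer="hlivcajn" (len 8), cursors c1@1 c2@3 c3@7, authorship ........
After op 2 (move_left): buffer="hlivcajn" (len 8), cursors c1@0 c2@2 c3@6, authorship ........
After op 3 (add_cursor(3)): buffer="hlivcajn" (len 8), cursors c1@0 c2@2 c4@3 c3@6, authorship ........
After op 4 (insert('p')): buffer="phlpipvcapjn" (len 12), cursors c1@1 c2@4 c4@6 c3@10, authorship 1..2.4...3..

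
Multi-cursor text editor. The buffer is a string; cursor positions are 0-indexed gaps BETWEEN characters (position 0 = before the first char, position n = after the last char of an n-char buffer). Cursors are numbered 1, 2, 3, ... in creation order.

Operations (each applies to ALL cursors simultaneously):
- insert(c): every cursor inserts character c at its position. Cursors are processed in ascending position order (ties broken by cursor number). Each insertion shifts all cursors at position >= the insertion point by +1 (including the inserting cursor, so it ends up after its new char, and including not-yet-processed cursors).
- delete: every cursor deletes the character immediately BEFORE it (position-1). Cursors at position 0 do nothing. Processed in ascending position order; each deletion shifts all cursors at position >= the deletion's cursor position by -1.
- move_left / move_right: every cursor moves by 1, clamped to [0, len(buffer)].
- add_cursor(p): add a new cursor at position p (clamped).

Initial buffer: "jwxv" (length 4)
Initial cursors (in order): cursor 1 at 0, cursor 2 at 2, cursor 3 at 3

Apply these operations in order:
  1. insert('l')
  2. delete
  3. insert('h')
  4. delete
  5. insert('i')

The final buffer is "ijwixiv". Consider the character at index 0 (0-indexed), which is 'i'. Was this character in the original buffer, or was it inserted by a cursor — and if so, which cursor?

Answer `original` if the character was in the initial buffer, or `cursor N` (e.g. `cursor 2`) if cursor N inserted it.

After op 1 (insert('l')): buffer="ljwlxlv" (len 7), cursors c1@1 c2@4 c3@6, authorship 1..2.3.
After op 2 (delete): buffer="jwxv" (len 4), cursors c1@0 c2@2 c3@3, authorship ....
After op 3 (insert('h')): buffer="hjwhxhv" (len 7), cursors c1@1 c2@4 c3@6, authorship 1..2.3.
After op 4 (delete): buffer="jwxv" (len 4), cursors c1@0 c2@2 c3@3, authorship ....
After op 5 (insert('i')): buffer="ijwixiv" (len 7), cursors c1@1 c2@4 c3@6, authorship 1..2.3.
Authorship (.=original, N=cursor N): 1 . . 2 . 3 .
Index 0: author = 1

Answer: cursor 1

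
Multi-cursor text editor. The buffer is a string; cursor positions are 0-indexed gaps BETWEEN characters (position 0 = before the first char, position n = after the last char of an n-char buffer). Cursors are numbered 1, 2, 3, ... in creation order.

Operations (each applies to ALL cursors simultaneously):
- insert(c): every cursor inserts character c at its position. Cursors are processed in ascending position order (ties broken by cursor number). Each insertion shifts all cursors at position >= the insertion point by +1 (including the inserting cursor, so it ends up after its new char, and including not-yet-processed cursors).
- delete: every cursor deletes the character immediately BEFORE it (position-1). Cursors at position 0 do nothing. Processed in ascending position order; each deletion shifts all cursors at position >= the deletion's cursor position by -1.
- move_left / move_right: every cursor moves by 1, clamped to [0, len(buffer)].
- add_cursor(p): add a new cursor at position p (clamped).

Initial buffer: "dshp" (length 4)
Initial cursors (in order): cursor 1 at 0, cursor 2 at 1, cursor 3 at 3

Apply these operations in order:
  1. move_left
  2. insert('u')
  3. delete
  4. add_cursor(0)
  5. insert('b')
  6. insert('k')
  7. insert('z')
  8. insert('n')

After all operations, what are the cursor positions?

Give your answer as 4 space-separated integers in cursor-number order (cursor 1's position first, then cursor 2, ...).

Answer: 12 12 18 12

Derivation:
After op 1 (move_left): buffer="dshp" (len 4), cursors c1@0 c2@0 c3@2, authorship ....
After op 2 (insert('u')): buffer="uudsuhp" (len 7), cursors c1@2 c2@2 c3@5, authorship 12..3..
After op 3 (delete): buffer="dshp" (len 4), cursors c1@0 c2@0 c3@2, authorship ....
After op 4 (add_cursor(0)): buffer="dshp" (len 4), cursors c1@0 c2@0 c4@0 c3@2, authorship ....
After op 5 (insert('b')): buffer="bbbdsbhp" (len 8), cursors c1@3 c2@3 c4@3 c3@6, authorship 124..3..
After op 6 (insert('k')): buffer="bbbkkkdsbkhp" (len 12), cursors c1@6 c2@6 c4@6 c3@10, authorship 124124..33..
After op 7 (insert('z')): buffer="bbbkkkzzzdsbkzhp" (len 16), cursors c1@9 c2@9 c4@9 c3@14, authorship 124124124..333..
After op 8 (insert('n')): buffer="bbbkkkzzznnndsbkznhp" (len 20), cursors c1@12 c2@12 c4@12 c3@18, authorship 124124124124..3333..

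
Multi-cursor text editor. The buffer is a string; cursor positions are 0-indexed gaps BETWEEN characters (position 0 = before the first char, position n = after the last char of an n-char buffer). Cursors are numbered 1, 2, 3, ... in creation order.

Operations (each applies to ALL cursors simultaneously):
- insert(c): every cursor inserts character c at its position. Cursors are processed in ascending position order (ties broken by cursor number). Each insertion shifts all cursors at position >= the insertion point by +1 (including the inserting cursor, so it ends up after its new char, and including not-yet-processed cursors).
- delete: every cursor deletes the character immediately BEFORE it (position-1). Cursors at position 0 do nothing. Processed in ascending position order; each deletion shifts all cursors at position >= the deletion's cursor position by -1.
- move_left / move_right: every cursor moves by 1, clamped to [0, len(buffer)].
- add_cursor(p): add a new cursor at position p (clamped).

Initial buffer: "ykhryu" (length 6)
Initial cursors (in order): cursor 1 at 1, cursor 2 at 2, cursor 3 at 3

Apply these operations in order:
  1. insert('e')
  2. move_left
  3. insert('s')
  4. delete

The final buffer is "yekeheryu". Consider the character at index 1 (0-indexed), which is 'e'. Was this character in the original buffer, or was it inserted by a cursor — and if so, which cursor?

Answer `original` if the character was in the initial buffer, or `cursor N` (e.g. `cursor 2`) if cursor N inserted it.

After op 1 (insert('e')): buffer="yekeheryu" (len 9), cursors c1@2 c2@4 c3@6, authorship .1.2.3...
After op 2 (move_left): buffer="yekeheryu" (len 9), cursors c1@1 c2@3 c3@5, authorship .1.2.3...
After op 3 (insert('s')): buffer="yseksehseryu" (len 12), cursors c1@2 c2@5 c3@8, authorship .11.22.33...
After op 4 (delete): buffer="yekeheryu" (len 9), cursors c1@1 c2@3 c3@5, authorship .1.2.3...
Authorship (.=original, N=cursor N): . 1 . 2 . 3 . . .
Index 1: author = 1

Answer: cursor 1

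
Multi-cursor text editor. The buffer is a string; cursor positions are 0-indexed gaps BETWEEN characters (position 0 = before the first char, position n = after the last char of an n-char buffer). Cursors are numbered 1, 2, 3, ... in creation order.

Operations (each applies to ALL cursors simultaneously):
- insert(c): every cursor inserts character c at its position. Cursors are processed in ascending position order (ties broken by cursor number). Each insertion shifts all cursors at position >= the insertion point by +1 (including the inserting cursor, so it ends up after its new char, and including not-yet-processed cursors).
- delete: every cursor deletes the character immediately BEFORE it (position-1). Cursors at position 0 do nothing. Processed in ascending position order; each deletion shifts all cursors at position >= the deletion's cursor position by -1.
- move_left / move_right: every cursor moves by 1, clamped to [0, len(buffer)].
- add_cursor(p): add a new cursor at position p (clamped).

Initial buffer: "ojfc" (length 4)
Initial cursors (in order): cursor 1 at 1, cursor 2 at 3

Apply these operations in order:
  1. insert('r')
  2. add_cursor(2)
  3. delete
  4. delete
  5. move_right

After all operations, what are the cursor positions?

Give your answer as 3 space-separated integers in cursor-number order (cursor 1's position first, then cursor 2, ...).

Answer: 1 2 1

Derivation:
After op 1 (insert('r')): buffer="orjfrc" (len 6), cursors c1@2 c2@5, authorship .1..2.
After op 2 (add_cursor(2)): buffer="orjfrc" (len 6), cursors c1@2 c3@2 c2@5, authorship .1..2.
After op 3 (delete): buffer="jfc" (len 3), cursors c1@0 c3@0 c2@2, authorship ...
After op 4 (delete): buffer="jc" (len 2), cursors c1@0 c3@0 c2@1, authorship ..
After op 5 (move_right): buffer="jc" (len 2), cursors c1@1 c3@1 c2@2, authorship ..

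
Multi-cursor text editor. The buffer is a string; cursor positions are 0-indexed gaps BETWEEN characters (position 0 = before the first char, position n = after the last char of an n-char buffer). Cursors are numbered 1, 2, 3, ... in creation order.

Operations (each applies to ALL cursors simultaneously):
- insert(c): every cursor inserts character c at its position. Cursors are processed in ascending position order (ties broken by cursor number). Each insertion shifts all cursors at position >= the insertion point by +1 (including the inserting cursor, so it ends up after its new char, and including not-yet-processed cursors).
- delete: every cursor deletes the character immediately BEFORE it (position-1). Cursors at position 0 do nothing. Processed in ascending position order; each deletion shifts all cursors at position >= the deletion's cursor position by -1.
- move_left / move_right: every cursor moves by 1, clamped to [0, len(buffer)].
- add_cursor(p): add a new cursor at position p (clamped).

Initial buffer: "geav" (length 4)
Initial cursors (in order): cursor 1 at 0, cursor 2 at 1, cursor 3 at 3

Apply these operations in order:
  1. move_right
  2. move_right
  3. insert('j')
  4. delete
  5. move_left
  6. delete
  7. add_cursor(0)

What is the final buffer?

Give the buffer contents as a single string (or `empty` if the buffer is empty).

Answer: v

Derivation:
After op 1 (move_right): buffer="geav" (len 4), cursors c1@1 c2@2 c3@4, authorship ....
After op 2 (move_right): buffer="geav" (len 4), cursors c1@2 c2@3 c3@4, authorship ....
After op 3 (insert('j')): buffer="gejajvj" (len 7), cursors c1@3 c2@5 c3@7, authorship ..1.2.3
After op 4 (delete): buffer="geav" (len 4), cursors c1@2 c2@3 c3@4, authorship ....
After op 5 (move_left): buffer="geav" (len 4), cursors c1@1 c2@2 c3@3, authorship ....
After op 6 (delete): buffer="v" (len 1), cursors c1@0 c2@0 c3@0, authorship .
After op 7 (add_cursor(0)): buffer="v" (len 1), cursors c1@0 c2@0 c3@0 c4@0, authorship .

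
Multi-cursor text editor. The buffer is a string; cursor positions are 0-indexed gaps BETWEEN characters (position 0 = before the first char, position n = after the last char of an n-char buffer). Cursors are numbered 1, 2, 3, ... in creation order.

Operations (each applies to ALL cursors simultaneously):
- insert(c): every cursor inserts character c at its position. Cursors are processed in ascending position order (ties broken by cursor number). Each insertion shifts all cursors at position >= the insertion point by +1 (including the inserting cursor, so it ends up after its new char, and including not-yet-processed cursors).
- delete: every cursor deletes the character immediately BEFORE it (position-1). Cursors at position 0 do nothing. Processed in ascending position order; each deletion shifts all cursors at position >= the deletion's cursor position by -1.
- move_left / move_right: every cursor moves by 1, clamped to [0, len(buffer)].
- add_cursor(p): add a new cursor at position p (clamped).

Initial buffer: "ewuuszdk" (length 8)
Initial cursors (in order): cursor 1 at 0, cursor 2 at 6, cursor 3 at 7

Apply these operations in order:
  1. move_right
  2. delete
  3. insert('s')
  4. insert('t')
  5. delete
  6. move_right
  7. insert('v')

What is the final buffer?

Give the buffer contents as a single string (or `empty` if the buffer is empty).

After op 1 (move_right): buffer="ewuuszdk" (len 8), cursors c1@1 c2@7 c3@8, authorship ........
After op 2 (delete): buffer="wuusz" (len 5), cursors c1@0 c2@5 c3@5, authorship .....
After op 3 (insert('s')): buffer="swuuszss" (len 8), cursors c1@1 c2@8 c3@8, authorship 1.....23
After op 4 (insert('t')): buffer="stwuuszsstt" (len 11), cursors c1@2 c2@11 c3@11, authorship 11.....2323
After op 5 (delete): buffer="swuuszss" (len 8), cursors c1@1 c2@8 c3@8, authorship 1.....23
After op 6 (move_right): buffer="swuuszss" (len 8), cursors c1@2 c2@8 c3@8, authorship 1.....23
After op 7 (insert('v')): buffer="swvuuszssvv" (len 11), cursors c1@3 c2@11 c3@11, authorship 1.1....2323

Answer: swvuuszssvv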